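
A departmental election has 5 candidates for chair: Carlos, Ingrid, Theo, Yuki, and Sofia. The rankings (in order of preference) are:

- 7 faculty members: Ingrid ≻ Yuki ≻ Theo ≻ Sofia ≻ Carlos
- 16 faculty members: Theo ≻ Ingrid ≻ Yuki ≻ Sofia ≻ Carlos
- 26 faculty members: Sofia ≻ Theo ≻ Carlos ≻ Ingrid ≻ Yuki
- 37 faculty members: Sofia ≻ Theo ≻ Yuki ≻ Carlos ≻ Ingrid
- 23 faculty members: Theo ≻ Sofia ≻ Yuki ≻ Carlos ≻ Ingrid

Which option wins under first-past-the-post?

First-place votes: Carlos 0, Ingrid 7, Theo 39, Yuki 0, Sofia 63.
Sofia has the most first-place votes.

Sofia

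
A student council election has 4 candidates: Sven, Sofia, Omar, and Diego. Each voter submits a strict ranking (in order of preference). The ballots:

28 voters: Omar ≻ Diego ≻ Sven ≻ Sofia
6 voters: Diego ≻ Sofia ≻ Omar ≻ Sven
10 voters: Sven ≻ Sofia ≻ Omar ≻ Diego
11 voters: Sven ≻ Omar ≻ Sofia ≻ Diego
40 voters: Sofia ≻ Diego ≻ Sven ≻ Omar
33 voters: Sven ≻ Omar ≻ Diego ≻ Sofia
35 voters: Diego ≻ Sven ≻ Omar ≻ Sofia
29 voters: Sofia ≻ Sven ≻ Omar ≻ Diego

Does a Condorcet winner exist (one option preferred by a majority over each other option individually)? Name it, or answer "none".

Checking pairwise contests:
Diego beats Sven 109–83.
Sven beats Sofia 117–75.
Sven beats Omar 158–34.
Omar beats Diego 111–81.
Every option loses at least one head-to-head, so there is no Condorcet winner.

none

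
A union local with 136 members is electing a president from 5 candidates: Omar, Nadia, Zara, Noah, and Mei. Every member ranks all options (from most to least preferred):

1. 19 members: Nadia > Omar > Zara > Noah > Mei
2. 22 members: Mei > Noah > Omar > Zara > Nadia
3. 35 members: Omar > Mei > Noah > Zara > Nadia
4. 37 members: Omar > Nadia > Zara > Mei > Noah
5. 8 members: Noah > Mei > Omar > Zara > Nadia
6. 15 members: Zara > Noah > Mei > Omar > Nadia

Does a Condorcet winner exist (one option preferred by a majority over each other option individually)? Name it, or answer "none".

Omar

Omar vs Nadia: 117–19 for Omar.
Omar vs Zara: 121–15 for Omar.
Omar vs Noah: 91–45 for Omar.
Omar vs Mei: 91–45 for Omar.
Omar beats every other option head-to-head.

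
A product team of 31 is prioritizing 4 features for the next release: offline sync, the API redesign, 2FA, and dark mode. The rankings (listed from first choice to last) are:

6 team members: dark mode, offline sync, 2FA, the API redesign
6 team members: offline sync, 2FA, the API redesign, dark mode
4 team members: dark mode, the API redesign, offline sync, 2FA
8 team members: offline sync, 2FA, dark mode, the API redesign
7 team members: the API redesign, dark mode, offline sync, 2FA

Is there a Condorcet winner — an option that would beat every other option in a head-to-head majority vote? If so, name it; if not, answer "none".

dark mode vs offline sync: 17–14 for dark mode.
dark mode vs the API redesign: 18–13 for dark mode.
dark mode vs 2FA: 17–14 for dark mode.
dark mode beats every other option head-to-head.

dark mode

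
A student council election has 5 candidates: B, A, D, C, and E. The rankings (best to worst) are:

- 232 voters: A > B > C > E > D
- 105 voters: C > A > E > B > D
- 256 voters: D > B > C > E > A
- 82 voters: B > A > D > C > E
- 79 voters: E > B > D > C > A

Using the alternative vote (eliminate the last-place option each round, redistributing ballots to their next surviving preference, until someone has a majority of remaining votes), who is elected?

A

Round 1: B 82, A 232, D 256, C 105, E 79. Eliminate E.
Round 2: B 161, A 232, D 256, C 105. Eliminate C.
Round 3: B 161, A 337, D 256. Eliminate B.
Round 4: A 419, D 335. A has a majority.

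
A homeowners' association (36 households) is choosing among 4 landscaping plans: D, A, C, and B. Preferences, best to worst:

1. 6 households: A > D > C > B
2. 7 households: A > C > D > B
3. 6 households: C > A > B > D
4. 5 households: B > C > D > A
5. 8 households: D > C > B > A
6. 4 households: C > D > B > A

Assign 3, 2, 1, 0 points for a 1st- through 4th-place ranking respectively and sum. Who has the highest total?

D: 6·2 + 7·1 + 6·0 + 5·1 + 8·3 + 4·2 = 56
A: 6·3 + 7·3 + 6·2 + 5·0 + 8·0 + 4·0 = 51
C: 6·1 + 7·2 + 6·3 + 5·2 + 8·2 + 4·3 = 76
B: 6·0 + 7·0 + 6·1 + 5·3 + 8·1 + 4·1 = 33
C has the highest Borda score (76).

C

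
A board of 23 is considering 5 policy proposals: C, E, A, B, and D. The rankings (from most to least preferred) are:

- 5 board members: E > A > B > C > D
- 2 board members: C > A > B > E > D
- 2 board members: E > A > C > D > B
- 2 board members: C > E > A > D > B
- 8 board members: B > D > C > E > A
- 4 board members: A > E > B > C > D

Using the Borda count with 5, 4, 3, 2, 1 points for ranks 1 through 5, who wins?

C: 5·2 + 2·5 + 2·3 + 2·5 + 8·3 + 4·2 = 68
E: 5·5 + 2·2 + 2·5 + 2·4 + 8·2 + 4·4 = 79
A: 5·4 + 2·4 + 2·4 + 2·3 + 8·1 + 4·5 = 70
B: 5·3 + 2·3 + 2·1 + 2·1 + 8·5 + 4·3 = 77
D: 5·1 + 2·1 + 2·2 + 2·2 + 8·4 + 4·1 = 51
E has the highest Borda score (79).

E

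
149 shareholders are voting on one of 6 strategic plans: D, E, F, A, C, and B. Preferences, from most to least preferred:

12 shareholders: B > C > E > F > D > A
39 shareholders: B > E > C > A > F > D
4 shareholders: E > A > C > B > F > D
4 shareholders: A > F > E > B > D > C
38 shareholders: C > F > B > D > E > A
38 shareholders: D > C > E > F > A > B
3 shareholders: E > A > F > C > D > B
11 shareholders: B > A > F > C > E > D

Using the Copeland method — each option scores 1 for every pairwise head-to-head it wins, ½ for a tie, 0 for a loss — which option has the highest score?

D: beats E and A; loses to F, C, and B → score 2.
E: beats F and A; loses to D, C, and B → score 2.
F: beats D, A, and B; loses to E and C → score 3.
A: loses to D, E, F, C, and B → score 0.
C: beats D, E, F, A, and B → score 5.
B: beats D, E, and A; loses to F and C → score 3.
C has the best pairwise record.

C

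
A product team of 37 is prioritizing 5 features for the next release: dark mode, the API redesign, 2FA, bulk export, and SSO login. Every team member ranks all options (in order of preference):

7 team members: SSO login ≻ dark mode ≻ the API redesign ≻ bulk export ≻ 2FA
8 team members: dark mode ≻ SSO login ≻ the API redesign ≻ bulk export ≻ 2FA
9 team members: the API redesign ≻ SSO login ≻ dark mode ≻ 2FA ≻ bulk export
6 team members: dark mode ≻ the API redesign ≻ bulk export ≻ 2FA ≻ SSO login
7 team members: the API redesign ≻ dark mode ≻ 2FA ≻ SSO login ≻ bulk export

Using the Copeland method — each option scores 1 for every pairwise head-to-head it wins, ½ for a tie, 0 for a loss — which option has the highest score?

dark mode: beats the API redesign, 2FA, bulk export, and SSO login → score 4.
the API redesign: beats 2FA, bulk export, and SSO login; loses to dark mode → score 3.
2FA: loses to dark mode, the API redesign, bulk export, and SSO login → score 0.
bulk export: beats 2FA; loses to dark mode, the API redesign, and SSO login → score 1.
SSO login: beats 2FA and bulk export; loses to dark mode and the API redesign → score 2.
dark mode has the best pairwise record.

dark mode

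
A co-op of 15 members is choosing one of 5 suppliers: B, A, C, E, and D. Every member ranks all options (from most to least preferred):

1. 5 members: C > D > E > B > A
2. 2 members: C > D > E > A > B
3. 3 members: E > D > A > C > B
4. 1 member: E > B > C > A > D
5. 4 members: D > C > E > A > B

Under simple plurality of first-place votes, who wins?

First-place votes: B 0, A 0, C 7, E 4, D 4.
C has the most first-place votes.

C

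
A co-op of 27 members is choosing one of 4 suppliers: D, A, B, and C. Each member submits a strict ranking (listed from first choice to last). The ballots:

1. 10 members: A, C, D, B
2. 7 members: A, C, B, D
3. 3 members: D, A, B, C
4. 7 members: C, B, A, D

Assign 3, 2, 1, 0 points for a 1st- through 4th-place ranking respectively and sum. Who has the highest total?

D: 10·1 + 7·0 + 3·3 + 7·0 = 19
A: 10·3 + 7·3 + 3·2 + 7·1 = 64
B: 10·0 + 7·1 + 3·1 + 7·2 = 24
C: 10·2 + 7·2 + 3·0 + 7·3 = 55
A has the highest Borda score (64).

A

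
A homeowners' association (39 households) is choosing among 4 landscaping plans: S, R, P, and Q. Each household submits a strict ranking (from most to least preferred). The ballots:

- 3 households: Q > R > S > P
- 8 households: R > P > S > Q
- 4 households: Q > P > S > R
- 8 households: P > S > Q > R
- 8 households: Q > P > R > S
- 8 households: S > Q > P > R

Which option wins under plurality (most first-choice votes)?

Q

First-place votes: S 8, R 8, P 8, Q 15.
Q has the most first-place votes.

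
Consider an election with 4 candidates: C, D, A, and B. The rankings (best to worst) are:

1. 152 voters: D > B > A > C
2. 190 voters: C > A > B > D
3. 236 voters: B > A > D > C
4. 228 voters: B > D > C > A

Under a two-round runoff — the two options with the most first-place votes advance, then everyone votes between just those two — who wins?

Round 1 first-place votes: C 190, D 152, A 0, B 464.
B and C advance.
Runoff: B is preferred to C by 616 voters; C by 190.
B wins the runoff.

B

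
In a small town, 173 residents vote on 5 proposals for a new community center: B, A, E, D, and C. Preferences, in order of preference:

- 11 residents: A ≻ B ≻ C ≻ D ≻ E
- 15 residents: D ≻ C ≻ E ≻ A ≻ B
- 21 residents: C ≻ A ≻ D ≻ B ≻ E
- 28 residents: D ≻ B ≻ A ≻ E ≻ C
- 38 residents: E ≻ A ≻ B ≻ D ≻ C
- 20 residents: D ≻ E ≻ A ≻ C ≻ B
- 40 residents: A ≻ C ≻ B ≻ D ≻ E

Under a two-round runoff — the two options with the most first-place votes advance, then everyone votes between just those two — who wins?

A

Round 1 first-place votes: B 0, A 51, E 38, D 63, C 21.
D and A advance.
Runoff: D is preferred to A by 63 voters; A by 110.
A wins the runoff.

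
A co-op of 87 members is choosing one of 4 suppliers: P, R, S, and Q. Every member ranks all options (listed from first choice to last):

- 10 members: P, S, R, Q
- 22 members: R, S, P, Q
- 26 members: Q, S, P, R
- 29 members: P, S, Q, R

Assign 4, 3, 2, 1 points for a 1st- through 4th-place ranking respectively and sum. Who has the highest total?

P: 10·4 + 22·2 + 26·2 + 29·4 = 252
R: 10·2 + 22·4 + 26·1 + 29·1 = 163
S: 10·3 + 22·3 + 26·3 + 29·3 = 261
Q: 10·1 + 22·1 + 26·4 + 29·2 = 194
S has the highest Borda score (261).

S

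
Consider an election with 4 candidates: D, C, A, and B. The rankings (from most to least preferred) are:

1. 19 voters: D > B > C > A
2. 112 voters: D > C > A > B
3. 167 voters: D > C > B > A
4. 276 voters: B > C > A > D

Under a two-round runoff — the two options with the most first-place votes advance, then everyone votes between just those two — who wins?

D

Round 1 first-place votes: D 298, C 0, A 0, B 276.
D and B advance.
Runoff: D is preferred to B by 298 voters; B by 276.
D wins the runoff.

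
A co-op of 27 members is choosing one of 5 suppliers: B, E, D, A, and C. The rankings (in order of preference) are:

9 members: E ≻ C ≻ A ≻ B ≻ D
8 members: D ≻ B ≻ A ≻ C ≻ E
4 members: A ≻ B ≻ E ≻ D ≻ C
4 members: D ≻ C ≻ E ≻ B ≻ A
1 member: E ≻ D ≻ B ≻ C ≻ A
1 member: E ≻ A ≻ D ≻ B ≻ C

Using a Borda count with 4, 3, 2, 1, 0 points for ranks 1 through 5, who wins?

E

B: 9·1 + 8·3 + 4·3 + 4·1 + 1·2 + 1·1 = 52
E: 9·4 + 8·0 + 4·2 + 4·2 + 1·4 + 1·4 = 60
D: 9·0 + 8·4 + 4·1 + 4·4 + 1·3 + 1·2 = 57
A: 9·2 + 8·2 + 4·4 + 4·0 + 1·0 + 1·3 = 53
C: 9·3 + 8·1 + 4·0 + 4·3 + 1·1 + 1·0 = 48
E has the highest Borda score (60).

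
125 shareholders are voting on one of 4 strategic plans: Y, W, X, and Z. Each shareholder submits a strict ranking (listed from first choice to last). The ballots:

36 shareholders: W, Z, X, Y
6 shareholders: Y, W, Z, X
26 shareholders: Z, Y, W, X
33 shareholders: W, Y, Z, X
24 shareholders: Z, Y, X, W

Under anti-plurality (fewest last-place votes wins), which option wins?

Last-place votes: Y 36, W 24, X 65, Z 0.
Z is ranked last by the fewest voters, so Z wins.

Z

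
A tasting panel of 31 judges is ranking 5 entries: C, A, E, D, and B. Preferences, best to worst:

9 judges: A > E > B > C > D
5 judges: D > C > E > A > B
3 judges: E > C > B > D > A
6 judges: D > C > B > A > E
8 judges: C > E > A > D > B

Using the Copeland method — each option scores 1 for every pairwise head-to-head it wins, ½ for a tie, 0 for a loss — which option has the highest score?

C: beats A, E, D, and B → score 4.
A: beats D and B; loses to C and E → score 2.
E: beats A, D, and B; loses to C → score 3.
D: beats B; loses to C, A, and E → score 1.
B: loses to C, A, E, and D → score 0.
C has the best pairwise record.

C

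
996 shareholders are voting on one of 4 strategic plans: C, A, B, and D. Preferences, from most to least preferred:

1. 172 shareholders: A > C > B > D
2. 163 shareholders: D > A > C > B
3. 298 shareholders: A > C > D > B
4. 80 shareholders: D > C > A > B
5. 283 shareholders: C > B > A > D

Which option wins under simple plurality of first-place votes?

A

First-place votes: C 283, A 470, B 0, D 243.
A has the most first-place votes.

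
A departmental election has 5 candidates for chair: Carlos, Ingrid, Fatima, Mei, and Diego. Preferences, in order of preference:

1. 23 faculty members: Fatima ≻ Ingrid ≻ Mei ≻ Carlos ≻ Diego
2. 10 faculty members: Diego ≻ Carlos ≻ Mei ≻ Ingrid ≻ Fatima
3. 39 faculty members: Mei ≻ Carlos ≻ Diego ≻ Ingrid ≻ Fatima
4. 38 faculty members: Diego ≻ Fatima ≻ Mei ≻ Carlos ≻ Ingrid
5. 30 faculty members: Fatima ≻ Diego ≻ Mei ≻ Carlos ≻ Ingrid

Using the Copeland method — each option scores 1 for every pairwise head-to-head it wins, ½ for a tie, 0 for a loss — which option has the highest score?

Carlos: beats Ingrid; loses to Fatima, Mei, and Diego → score 1.
Ingrid: loses to Carlos, Fatima, Mei, and Diego → score 0.
Fatima: beats Carlos, Ingrid, and Mei; loses to Diego → score 3.
Mei: beats Carlos and Ingrid; loses to Fatima and Diego → score 2.
Diego: beats Carlos, Ingrid, Fatima, and Mei → score 4.
Diego has the best pairwise record.

Diego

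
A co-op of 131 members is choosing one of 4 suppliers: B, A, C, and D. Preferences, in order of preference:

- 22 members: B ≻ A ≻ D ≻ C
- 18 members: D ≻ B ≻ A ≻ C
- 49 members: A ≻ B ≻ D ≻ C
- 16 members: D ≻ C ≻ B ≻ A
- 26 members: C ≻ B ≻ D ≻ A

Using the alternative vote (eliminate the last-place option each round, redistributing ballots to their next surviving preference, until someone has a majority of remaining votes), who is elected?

Round 1: B 22, A 49, C 26, D 34. Eliminate B.
Round 2: A 71, C 26, D 34. A has a majority.

A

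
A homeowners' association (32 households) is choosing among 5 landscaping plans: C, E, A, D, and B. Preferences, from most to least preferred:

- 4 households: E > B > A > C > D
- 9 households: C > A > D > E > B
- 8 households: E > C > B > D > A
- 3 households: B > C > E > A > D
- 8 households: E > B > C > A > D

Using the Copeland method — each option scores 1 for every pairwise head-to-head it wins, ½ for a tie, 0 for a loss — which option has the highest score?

E

C: beats A, D, and B; loses to E → score 3.
E: beats C, A, D, and B → score 4.
A: beats D; loses to C, E, and B → score 1.
D: loses to C, E, A, and B → score 0.
B: beats A and D; loses to C and E → score 2.
E has the best pairwise record.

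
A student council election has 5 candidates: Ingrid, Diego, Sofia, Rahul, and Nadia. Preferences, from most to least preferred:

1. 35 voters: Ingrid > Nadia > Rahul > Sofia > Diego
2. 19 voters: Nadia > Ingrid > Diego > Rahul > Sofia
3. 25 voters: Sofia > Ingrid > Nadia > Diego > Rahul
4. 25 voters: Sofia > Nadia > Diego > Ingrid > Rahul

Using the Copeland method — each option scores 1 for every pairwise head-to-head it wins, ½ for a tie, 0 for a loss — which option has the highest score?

Ingrid: beats Diego, Sofia, Rahul, and Nadia → score 4.
Diego: beats Rahul; loses to Ingrid, Sofia, and Nadia → score 1.
Sofia: beats Diego; loses to Ingrid, Rahul, and Nadia → score 1.
Rahul: beats Sofia; loses to Ingrid, Diego, and Nadia → score 1.
Nadia: beats Diego, Sofia, and Rahul; loses to Ingrid → score 3.
Ingrid has the best pairwise record.

Ingrid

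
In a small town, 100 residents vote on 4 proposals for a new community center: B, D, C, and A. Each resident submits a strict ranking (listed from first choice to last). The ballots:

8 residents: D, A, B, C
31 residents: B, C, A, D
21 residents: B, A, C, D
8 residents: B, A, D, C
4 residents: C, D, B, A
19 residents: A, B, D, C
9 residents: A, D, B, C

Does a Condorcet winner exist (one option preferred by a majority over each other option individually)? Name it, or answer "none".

B

B vs D: 79–21 for B.
B vs C: 96–4 for B.
B vs A: 64–36 for B.
B beats every other option head-to-head.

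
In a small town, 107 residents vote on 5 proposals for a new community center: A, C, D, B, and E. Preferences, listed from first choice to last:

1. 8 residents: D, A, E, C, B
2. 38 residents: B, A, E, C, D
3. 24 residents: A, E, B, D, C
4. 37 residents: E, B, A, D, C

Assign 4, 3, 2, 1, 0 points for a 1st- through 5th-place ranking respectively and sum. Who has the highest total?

A: 8·3 + 38·3 + 24·4 + 37·2 = 308
C: 8·1 + 38·1 + 24·0 + 37·0 = 46
D: 8·4 + 38·0 + 24·1 + 37·1 = 93
B: 8·0 + 38·4 + 24·2 + 37·3 = 311
E: 8·2 + 38·2 + 24·3 + 37·4 = 312
E has the highest Borda score (312).

E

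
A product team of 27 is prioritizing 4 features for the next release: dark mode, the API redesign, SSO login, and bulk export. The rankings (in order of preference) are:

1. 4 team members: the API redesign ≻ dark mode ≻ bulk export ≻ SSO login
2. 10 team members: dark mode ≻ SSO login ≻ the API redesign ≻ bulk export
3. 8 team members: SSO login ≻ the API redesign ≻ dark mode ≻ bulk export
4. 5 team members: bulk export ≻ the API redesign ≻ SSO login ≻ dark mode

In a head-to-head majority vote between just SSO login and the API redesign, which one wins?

SSO login

Voters preferring SSO login to the API redesign: 18; preferring the API redesign to SSO login: 9.
SSO login wins the head-to-head.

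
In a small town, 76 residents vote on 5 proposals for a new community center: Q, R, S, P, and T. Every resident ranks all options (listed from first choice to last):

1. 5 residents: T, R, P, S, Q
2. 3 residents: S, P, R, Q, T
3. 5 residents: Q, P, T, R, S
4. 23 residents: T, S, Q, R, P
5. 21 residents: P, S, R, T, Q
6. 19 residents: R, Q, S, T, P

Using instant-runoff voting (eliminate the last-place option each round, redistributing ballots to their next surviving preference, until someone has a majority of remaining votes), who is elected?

T

Round 1: Q 5, R 19, S 3, P 21, T 28. Eliminate S.
Round 2: Q 5, R 19, P 24, T 28. Eliminate Q.
Round 3: R 19, P 29, T 28. Eliminate R.
Round 4: P 29, T 47. T has a majority.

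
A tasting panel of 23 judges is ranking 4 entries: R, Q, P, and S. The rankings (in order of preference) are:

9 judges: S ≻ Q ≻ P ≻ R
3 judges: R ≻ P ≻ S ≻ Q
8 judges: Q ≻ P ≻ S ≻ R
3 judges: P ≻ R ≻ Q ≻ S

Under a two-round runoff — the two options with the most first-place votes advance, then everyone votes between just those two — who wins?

Round 1 first-place votes: R 3, Q 8, P 3, S 9.
S and Q advance.
Runoff: S is preferred to Q by 12 voters; Q by 11.
S wins the runoff.

S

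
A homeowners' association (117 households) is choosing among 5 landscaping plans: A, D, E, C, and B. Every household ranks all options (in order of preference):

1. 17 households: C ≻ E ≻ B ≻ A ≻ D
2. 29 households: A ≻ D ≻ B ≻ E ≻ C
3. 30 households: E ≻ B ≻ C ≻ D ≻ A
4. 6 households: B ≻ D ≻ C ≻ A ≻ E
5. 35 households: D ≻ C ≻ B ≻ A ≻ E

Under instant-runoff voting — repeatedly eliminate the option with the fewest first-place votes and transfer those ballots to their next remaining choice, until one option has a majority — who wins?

Round 1: A 29, D 35, E 30, C 17, B 6. Eliminate B.
Round 2: A 29, D 41, E 30, C 17. Eliminate C.
Round 3: A 29, D 41, E 47. Eliminate A.
Round 4: D 70, E 47. D has a majority.

D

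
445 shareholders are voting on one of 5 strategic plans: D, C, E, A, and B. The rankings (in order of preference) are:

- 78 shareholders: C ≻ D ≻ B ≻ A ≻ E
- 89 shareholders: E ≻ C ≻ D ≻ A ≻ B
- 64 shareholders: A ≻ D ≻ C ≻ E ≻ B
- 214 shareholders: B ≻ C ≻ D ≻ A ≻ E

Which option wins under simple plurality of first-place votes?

B

First-place votes: D 0, C 78, E 89, A 64, B 214.
B has the most first-place votes.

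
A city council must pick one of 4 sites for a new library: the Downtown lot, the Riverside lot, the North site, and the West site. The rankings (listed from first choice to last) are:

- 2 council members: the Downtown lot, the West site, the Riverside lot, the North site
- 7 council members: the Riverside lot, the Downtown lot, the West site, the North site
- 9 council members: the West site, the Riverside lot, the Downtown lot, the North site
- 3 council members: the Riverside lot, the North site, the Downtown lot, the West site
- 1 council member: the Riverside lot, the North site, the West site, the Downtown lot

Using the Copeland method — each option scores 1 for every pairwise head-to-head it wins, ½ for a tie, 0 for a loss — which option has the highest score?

the Riverside lot

the Downtown lot: beats the North site and the West site; loses to the Riverside lot → score 2.
the Riverside lot: beats the Downtown lot and the North site; ties the West site → score 2.5.
the North site: loses to the Downtown lot, the Riverside lot, and the West site → score 0.
the West site: beats the North site; ties the Riverside lot; loses to the Downtown lot → score 1.5.
the Riverside lot has the best pairwise record.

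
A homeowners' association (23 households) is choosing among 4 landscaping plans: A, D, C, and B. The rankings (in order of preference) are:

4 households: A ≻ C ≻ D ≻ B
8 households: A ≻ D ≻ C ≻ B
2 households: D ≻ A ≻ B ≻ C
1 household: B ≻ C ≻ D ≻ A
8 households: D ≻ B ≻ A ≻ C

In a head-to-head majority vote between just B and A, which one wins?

Voters preferring B to A: 9; preferring A to B: 14.
A wins the head-to-head.

A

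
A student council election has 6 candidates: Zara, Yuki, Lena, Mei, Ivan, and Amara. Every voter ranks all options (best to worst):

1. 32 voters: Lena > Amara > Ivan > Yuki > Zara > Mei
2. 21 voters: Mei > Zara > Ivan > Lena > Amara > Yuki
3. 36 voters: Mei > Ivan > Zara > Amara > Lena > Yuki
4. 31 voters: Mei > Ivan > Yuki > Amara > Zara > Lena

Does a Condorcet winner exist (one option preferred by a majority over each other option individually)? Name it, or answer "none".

Mei

Mei vs Zara: 88–32 for Mei.
Mei vs Yuki: 88–32 for Mei.
Mei vs Lena: 88–32 for Mei.
Mei vs Ivan: 88–32 for Mei.
Mei vs Amara: 88–32 for Mei.
Mei beats every other option head-to-head.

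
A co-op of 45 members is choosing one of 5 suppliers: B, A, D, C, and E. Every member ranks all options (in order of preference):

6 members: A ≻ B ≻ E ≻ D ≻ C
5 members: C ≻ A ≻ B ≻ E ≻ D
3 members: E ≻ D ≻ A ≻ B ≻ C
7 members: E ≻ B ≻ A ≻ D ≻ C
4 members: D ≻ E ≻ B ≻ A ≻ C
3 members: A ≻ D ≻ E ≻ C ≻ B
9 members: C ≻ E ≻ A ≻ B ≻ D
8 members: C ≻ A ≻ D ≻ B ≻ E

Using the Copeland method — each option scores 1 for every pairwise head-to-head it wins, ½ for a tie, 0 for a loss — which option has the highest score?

E

B: beats D; loses to A, C, and E → score 1.
A: beats B, D, and C; loses to E → score 3.
D: beats C; loses to B, A, and E → score 1.
C: beats B; loses to A, D, and E → score 1.
E: beats B, A, D, and C → score 4.
E has the best pairwise record.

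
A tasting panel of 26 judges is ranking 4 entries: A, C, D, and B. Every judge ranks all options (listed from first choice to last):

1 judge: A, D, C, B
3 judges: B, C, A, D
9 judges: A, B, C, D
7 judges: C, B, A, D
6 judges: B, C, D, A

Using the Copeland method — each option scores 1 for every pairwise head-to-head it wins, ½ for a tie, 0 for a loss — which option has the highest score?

A: beats D; loses to C and B → score 1.
C: beats A and D; loses to B → score 2.
D: loses to A, C, and B → score 0.
B: beats A, C, and D → score 3.
B has the best pairwise record.

B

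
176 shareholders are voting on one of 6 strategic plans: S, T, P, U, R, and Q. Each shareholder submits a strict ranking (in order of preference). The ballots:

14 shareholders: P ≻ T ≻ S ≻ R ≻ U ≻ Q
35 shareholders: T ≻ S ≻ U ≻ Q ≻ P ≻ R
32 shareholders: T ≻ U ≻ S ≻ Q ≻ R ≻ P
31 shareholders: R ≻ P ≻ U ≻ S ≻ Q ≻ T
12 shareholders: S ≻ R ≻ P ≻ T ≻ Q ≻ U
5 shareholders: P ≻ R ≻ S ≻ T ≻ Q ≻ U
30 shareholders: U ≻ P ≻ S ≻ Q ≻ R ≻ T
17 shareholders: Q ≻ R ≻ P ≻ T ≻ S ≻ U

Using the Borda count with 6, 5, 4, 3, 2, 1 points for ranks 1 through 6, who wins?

S: 14·4 + 35·5 + 32·4 + 31·3 + 12·6 + 5·4 + 30·4 + 17·2 = 698
T: 14·5 + 35·6 + 32·6 + 31·1 + 12·3 + 5·3 + 30·1 + 17·3 = 635
P: 14·6 + 35·2 + 32·1 + 31·5 + 12·4 + 5·6 + 30·5 + 17·4 = 637
U: 14·2 + 35·4 + 32·5 + 31·4 + 12·1 + 5·1 + 30·6 + 17·1 = 666
R: 14·3 + 35·1 + 32·2 + 31·6 + 12·5 + 5·5 + 30·2 + 17·5 = 557
Q: 14·1 + 35·3 + 32·3 + 31·2 + 12·2 + 5·2 + 30·3 + 17·6 = 503
S has the highest Borda score (698).

S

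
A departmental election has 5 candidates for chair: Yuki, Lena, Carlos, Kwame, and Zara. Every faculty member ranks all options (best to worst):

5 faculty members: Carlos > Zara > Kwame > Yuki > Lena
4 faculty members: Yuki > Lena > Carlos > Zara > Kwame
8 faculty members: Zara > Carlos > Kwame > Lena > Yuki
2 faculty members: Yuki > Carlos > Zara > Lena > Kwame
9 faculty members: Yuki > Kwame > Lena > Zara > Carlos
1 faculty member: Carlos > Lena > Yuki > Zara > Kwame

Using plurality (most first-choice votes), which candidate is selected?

Yuki

First-place votes: Yuki 15, Lena 0, Carlos 6, Kwame 0, Zara 8.
Yuki has the most first-place votes.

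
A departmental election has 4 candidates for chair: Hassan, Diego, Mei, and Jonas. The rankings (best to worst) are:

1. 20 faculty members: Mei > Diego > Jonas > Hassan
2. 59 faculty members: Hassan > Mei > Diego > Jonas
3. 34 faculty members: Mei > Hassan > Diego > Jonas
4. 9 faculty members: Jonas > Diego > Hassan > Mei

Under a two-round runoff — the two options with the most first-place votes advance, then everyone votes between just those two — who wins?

Round 1 first-place votes: Hassan 59, Diego 0, Mei 54, Jonas 9.
Hassan and Mei advance.
Runoff: Hassan is preferred to Mei by 68 voters; Mei by 54.
Hassan wins the runoff.

Hassan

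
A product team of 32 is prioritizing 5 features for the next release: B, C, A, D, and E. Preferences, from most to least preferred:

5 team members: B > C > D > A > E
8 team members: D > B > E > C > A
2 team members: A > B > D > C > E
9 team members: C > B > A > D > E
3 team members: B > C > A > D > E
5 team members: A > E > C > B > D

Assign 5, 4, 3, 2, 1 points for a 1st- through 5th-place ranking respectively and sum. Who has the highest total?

B

B: 5·5 + 8·4 + 2·4 + 9·4 + 3·5 + 5·2 = 126
C: 5·4 + 8·2 + 2·2 + 9·5 + 3·4 + 5·3 = 112
A: 5·2 + 8·1 + 2·5 + 9·3 + 3·3 + 5·5 = 89
D: 5·3 + 8·5 + 2·3 + 9·2 + 3·2 + 5·1 = 90
E: 5·1 + 8·3 + 2·1 + 9·1 + 3·1 + 5·4 = 63
B has the highest Borda score (126).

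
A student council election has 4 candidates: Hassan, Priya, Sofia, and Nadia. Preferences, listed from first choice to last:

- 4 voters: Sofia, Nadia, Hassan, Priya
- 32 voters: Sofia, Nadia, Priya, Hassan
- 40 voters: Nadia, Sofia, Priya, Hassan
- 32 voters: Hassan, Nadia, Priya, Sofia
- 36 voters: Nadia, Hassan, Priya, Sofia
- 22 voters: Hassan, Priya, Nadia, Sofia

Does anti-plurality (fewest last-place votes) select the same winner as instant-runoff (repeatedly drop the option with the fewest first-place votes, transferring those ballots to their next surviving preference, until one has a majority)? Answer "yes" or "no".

yes

Anti-plurality — last-place votes: Hassan 72, Priya 4, Sofia 90, Nadia 0. Winner: Nadia.
Instant-runoff — R1 Hassan 54, Priya 0, Sofia 36, Nadia 76 (Priya out); R2 Hassan 54, Sofia 36, Nadia 76 (Sofia out); R3 Hassan 54, Nadia 112 (Nadia winner). Winner: Nadia.
The two methods agree.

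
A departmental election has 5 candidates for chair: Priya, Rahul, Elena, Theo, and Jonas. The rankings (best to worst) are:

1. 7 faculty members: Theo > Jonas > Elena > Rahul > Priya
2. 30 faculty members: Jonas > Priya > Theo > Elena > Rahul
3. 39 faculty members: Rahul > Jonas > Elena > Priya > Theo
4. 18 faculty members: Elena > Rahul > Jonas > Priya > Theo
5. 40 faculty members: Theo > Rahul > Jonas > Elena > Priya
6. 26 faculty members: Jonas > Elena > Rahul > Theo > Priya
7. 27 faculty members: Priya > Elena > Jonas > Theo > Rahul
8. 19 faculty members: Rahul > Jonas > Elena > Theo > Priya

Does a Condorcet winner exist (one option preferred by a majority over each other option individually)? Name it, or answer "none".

none

Checking pairwise contests:
Rahul beats Priya 149–57.
Elena beats Rahul 108–98.
Jonas beats Elena 161–45.
Priya beats Theo 114–92.
Rahul beats Jonas 116–90.
Every option loses at least one head-to-head, so there is no Condorcet winner.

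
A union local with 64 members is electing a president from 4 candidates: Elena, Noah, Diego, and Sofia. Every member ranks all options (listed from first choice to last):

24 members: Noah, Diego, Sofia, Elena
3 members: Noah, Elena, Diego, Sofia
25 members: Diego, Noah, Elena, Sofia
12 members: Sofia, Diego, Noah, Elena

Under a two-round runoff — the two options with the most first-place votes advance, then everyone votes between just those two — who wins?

Round 1 first-place votes: Elena 0, Noah 27, Diego 25, Sofia 12.
Noah and Diego advance.
Runoff: Noah is preferred to Diego by 27 voters; Diego by 37.
Diego wins the runoff.

Diego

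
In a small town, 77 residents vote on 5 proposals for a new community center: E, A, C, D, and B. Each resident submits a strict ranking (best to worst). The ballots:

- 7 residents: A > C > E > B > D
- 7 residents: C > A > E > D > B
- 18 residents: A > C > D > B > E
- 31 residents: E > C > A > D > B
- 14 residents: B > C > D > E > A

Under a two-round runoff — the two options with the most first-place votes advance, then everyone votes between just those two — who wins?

E

Round 1 first-place votes: E 31, A 25, C 7, D 0, B 14.
E and A advance.
Runoff: E is preferred to A by 45 voters; A by 32.
E wins the runoff.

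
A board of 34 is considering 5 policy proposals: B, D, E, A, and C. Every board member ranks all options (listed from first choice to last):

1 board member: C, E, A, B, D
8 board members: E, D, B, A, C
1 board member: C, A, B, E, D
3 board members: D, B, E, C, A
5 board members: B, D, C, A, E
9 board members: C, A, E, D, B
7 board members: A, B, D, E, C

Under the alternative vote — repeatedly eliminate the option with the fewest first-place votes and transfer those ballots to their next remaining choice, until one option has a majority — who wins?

B

Round 1: B 5, D 3, E 8, A 7, C 11. Eliminate D.
Round 2: B 8, E 8, A 7, C 11. Eliminate A.
Round 3: B 15, E 8, C 11. Eliminate E.
Round 4: B 23, C 11. B has a majority.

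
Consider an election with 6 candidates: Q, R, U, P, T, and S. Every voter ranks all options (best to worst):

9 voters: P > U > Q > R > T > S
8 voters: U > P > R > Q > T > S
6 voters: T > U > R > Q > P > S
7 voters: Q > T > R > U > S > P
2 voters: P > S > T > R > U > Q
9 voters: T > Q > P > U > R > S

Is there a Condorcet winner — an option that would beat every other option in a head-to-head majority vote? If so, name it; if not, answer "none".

Checking pairwise contests:
U beats Q 25–16.
Q beats R 25–16.
T beats U 24–17.
Q beats P 22–19.
Q beats T 24–17.
Q beats S 39–2.
Every option loses at least one head-to-head, so there is no Condorcet winner.

none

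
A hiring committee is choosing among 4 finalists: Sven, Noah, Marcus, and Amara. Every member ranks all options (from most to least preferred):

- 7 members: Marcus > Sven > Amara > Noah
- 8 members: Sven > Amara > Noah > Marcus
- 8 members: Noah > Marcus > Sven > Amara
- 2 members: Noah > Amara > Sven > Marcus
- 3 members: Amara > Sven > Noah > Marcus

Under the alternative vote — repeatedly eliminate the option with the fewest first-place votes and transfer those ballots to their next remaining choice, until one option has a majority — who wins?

Round 1: Sven 8, Noah 10, Marcus 7, Amara 3. Eliminate Amara.
Round 2: Sven 11, Noah 10, Marcus 7. Eliminate Marcus.
Round 3: Sven 18, Noah 10. Sven has a majority.

Sven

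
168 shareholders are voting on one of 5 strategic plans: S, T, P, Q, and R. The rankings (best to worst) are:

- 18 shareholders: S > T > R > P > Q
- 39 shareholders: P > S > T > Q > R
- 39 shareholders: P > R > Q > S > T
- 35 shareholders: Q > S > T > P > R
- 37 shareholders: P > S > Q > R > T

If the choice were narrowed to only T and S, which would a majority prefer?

S

Voters preferring T to S: 0; preferring S to T: 168.
S wins the head-to-head.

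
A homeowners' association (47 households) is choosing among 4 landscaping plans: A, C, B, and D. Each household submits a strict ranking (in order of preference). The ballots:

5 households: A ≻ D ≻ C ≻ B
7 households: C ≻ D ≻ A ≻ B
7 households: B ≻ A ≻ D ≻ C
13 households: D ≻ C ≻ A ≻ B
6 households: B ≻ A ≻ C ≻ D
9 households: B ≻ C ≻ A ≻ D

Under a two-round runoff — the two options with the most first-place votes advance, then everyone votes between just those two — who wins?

Round 1 first-place votes: A 5, C 7, B 22, D 13.
B and D advance.
Runoff: B is preferred to D by 22 voters; D by 25.
D wins the runoff.

D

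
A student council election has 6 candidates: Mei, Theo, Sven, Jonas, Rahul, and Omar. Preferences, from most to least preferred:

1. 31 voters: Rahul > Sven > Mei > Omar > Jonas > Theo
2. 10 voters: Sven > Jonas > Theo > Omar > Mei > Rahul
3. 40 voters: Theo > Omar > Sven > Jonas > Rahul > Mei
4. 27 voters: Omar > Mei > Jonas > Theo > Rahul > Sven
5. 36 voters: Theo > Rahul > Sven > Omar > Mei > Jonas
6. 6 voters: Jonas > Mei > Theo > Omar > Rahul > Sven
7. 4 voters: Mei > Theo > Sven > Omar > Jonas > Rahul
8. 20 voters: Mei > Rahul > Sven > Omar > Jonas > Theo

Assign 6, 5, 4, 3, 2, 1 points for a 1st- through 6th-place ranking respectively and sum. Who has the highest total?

Mei: 31·4 + 10·2 + 40·1 + 27·5 + 36·2 + 6·5 + 4·6 + 20·6 = 565
Theo: 31·1 + 10·4 + 40·6 + 27·3 + 36·6 + 6·4 + 4·5 + 20·1 = 672
Sven: 31·5 + 10·6 + 40·4 + 27·1 + 36·4 + 6·1 + 4·4 + 20·4 = 648
Jonas: 31·2 + 10·5 + 40·3 + 27·4 + 36·1 + 6·6 + 4·2 + 20·2 = 460
Rahul: 31·6 + 10·1 + 40·2 + 27·2 + 36·5 + 6·2 + 4·1 + 20·5 = 626
Omar: 31·3 + 10·3 + 40·5 + 27·6 + 36·3 + 6·3 + 4·3 + 20·3 = 683
Omar has the highest Borda score (683).

Omar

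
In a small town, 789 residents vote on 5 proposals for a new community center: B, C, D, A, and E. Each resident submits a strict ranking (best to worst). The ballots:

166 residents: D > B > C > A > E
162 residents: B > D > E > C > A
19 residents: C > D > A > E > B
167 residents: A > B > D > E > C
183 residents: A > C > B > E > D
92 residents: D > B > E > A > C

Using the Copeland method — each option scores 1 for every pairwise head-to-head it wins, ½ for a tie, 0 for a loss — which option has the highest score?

B

B: beats C, D, A, and E → score 4.
C: loses to B, D, A, and E → score 0.
D: beats C, A, and E; loses to B → score 3.
A: beats C and E; loses to B and D → score 2.
E: beats C; loses to B, D, and A → score 1.
B has the best pairwise record.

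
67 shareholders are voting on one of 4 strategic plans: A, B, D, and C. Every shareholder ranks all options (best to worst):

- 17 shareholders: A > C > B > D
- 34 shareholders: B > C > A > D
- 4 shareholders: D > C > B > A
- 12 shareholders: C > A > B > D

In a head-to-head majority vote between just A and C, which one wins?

C

Voters preferring A to C: 17; preferring C to A: 50.
C wins the head-to-head.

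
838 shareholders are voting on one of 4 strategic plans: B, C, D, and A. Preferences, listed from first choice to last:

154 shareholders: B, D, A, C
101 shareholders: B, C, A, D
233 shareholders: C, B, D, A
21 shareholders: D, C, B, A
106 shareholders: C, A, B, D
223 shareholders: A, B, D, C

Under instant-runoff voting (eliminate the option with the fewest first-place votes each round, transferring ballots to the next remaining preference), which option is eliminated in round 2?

A

Round 1: B 255, C 339, D 21, A 223. Eliminate D.
Round 2: B 255, C 360, A 223. Eliminate A.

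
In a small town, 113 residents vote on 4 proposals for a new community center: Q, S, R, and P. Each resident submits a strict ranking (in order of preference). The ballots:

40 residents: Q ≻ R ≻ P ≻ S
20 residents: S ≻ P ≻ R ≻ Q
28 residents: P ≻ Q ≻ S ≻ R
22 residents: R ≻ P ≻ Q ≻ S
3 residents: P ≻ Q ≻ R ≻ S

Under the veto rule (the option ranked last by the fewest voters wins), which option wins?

P

Last-place votes: Q 20, S 65, R 28, P 0.
P is ranked last by the fewest voters, so P wins.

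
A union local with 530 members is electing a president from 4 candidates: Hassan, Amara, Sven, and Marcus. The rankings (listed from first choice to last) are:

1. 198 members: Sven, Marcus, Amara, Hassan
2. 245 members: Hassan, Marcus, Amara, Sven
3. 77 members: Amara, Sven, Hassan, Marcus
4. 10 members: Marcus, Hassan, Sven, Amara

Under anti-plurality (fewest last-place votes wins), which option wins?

Last-place votes: Hassan 198, Amara 10, Sven 245, Marcus 77.
Amara is ranked last by the fewest voters, so Amara wins.

Amara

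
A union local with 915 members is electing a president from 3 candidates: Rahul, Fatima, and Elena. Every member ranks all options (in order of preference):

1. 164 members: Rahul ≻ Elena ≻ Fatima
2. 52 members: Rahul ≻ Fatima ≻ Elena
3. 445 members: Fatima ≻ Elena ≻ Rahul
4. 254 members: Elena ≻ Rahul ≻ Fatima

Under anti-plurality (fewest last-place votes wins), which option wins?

Elena

Last-place votes: Rahul 445, Fatima 418, Elena 52.
Elena is ranked last by the fewest voters, so Elena wins.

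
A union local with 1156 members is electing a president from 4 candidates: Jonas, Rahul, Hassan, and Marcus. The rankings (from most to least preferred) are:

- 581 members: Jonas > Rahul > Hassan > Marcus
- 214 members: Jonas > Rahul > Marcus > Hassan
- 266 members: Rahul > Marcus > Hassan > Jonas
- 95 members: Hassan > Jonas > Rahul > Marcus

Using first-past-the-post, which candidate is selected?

Jonas

First-place votes: Jonas 795, Rahul 266, Hassan 95, Marcus 0.
Jonas has the most first-place votes.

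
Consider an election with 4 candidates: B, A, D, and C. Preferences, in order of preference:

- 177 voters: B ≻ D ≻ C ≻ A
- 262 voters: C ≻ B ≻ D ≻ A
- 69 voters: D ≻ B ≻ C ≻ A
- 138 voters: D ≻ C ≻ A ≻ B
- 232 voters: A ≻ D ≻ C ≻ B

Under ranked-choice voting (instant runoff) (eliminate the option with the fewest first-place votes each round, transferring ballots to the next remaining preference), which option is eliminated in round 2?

Round 1: B 177, A 232, D 207, C 262. Eliminate B.
Round 2: A 232, D 384, C 262. Eliminate A.

A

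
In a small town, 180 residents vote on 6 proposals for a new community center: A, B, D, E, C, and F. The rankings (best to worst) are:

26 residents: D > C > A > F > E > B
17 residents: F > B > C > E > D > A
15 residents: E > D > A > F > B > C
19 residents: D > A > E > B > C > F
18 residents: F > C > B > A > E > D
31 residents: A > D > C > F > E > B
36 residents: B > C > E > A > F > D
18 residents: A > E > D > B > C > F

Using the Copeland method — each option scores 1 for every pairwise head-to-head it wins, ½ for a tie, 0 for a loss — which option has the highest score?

A: beats B, D, E, and F; loses to C → score 4.
B: beats C; loses to A, D, E, and F → score 1.
D: beats B, C, and F; loses to A and E → score 3.
E: beats B and D; loses to A, C, and F → score 2.
C: beats A, E, and F; loses to B and D → score 3.
F: beats B and E; loses to A, D, and C → score 2.
A has the best pairwise record.

A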